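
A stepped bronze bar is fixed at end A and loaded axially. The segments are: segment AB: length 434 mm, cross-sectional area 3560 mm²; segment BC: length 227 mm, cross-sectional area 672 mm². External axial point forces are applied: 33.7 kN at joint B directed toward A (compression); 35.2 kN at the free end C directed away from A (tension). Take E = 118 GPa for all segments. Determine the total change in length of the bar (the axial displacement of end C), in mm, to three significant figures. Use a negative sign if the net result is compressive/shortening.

0.102 mm

Internal axial forces (sectioning from the free end, tension +): N_BC = 35.2 kN, N_AB = 1.5 kN.
δ_AB = 1500·434/(3560·118000) = 0.00155 mm
δ_BC = 35200·227/(672·118000) = 0.1008 mm
δ = Σδ_i = 0.1023 mm.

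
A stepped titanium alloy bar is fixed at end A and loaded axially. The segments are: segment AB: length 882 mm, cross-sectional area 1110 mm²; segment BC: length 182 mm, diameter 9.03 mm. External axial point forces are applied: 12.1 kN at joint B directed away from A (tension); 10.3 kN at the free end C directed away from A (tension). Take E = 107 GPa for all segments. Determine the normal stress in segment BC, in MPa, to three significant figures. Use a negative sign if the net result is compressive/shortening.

Internal axial forces (sectioning from the free end, tension +): N_BC = 10.3 kN, N_AB = 22.4 kN.
A_BC = 64.04 mm².
σ_BC = N_BC/A_BC = 10300/64.04 = 160.8 MPa.

161 MPa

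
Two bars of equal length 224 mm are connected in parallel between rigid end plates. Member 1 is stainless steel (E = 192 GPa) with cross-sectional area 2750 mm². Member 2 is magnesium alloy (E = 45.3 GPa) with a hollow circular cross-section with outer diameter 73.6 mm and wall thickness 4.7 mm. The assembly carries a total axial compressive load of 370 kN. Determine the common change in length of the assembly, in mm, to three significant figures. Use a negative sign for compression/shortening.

A_2 = 1017 mm².
Equal strain + equilibrium ⇒ each member carries load in proportion to AE: A₁E₁ = 528000000 N, A₂E₂ = 46090000 N, ΣAE = 574100000 N.
δ = PL/ΣAE = -370000·224/574100000 = -0.1444 mm.

-0.144 mm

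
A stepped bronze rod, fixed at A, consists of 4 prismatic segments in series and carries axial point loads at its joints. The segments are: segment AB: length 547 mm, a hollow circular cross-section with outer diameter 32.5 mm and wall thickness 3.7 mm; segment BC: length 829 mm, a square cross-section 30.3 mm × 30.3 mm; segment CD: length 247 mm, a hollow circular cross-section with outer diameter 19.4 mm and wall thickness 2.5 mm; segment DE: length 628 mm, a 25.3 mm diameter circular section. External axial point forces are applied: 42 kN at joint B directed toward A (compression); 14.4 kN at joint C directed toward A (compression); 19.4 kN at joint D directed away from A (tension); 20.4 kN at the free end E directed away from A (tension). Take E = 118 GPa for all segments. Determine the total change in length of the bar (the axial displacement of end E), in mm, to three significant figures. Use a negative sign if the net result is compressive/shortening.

Internal axial forces (sectioning from the free end, tension +): N_DE = 20.4 kN, N_CD = 39.8 kN, N_BC = 25.4 kN, N_AB = -16.6 kN.
A_AB = 334.8 mm².
A_BC = 918.1 mm².
A_CD = 132.7 mm².
A_DE = 502.7 mm².
δ_AB = -16600·547/(334.8·118000) = -0.2299 mm
δ_BC = 25400·829/(918.1·118000) = 0.1944 mm
δ_CD = 39800·247/(132.7·118000) = 0.6277 mm
δ_DE = 20400·628/(502.7·118000) = 0.216 mm
δ = Σδ_i = 0.8081 mm.

0.808 mm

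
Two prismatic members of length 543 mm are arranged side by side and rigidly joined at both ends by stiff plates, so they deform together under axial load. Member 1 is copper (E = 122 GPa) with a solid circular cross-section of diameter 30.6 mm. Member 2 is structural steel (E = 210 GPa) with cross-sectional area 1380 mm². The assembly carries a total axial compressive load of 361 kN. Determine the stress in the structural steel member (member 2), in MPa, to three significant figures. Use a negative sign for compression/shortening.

-200 MPa

A_1 = 735.4 mm².
Equal strain + equilibrium ⇒ each member carries load in proportion to AE: A₁E₁ = 89720000 N, A₂E₂ = 289800000 N, ΣAE = 379500000 N.
σ₂ = P·E₂/ΣAE = -361000·210000/379500000 = -199.8 MPa.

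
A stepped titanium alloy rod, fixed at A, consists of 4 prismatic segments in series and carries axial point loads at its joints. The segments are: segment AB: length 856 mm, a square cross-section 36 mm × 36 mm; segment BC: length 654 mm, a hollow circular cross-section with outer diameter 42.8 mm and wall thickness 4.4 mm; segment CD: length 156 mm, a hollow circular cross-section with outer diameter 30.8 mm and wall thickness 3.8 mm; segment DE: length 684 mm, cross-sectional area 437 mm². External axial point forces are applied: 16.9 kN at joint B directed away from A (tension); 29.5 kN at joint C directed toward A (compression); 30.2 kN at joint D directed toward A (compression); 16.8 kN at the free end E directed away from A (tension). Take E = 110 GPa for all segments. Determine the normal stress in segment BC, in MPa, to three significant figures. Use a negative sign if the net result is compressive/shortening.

Internal axial forces (sectioning from the free end, tension +): N_DE = 16.8 kN, N_CD = -13.4 kN, N_BC = -42.9 kN, N_AB = -26 kN.
A_BC = 530.8 mm².
σ_BC = N_BC/A_BC = -42900/530.8 = -80.82 MPa.

-80.8 MPa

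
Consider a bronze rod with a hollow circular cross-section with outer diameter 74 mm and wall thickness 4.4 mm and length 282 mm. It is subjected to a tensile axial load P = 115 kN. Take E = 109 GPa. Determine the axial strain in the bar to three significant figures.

0.00110

A = 962.1 mm².
σ = N/A = 119.5 MPa; ε = σ/E = 119.5/109000 = 1.097e-03.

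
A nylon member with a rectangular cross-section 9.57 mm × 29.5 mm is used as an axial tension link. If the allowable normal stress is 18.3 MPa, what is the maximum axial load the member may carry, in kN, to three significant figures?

5.17 kN

A = 282.3 mm².
P_max = σ_allow · A = 18.3 · 282.3 = 5166 N = 5.166 kN.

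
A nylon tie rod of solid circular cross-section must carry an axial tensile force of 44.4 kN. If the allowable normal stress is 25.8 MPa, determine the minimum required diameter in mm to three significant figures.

46.8 mm

Required area A ≥ P/σ_allow = 44400/25.8 = 1721 mm².
For a solid circular section, d ≥ √(4A/π) = 46.81 mm.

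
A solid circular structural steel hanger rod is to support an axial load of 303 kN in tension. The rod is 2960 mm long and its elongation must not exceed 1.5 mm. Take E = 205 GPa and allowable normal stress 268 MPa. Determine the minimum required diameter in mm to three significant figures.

60.9 mm

Required area A ≥ P/σ_allow = 303000/268 = 1131 mm².
For a solid circular section, d ≥ √(4A/π) = 37.94 mm.
Elongation limit: A ≥ PL/(Eδ_allow) = 303000·2960/(205000·1.5) = 2917 mm² ⇒ d ≥ 60.94 mm.
The elongation limit governs.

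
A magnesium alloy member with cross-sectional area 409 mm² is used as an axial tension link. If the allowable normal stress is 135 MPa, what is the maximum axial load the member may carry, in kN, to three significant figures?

P_max = σ_allow · A = 135 · 409 = 55220 N = 55.22 kN.

55.2 kN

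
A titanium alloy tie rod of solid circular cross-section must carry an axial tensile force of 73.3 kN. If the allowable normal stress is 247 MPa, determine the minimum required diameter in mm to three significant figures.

Required area A ≥ P/σ_allow = 73300/247 = 296.8 mm².
For a solid circular section, d ≥ √(4A/π) = 19.44 mm.

19.4 mm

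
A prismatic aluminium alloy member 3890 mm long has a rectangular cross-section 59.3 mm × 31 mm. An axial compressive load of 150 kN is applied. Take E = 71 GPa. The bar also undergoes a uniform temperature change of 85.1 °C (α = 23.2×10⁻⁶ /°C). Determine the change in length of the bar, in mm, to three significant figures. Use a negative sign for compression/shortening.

3.21 mm

A = 1838 mm².
δ_mech = NL/(AE) = -150000·3890/(1838·71000) = -4.471 mm.
δ_thermal = αLΔT = 23.2e-6·3890·85.1 = 7.68 mm.
δ = δ_mech + δ_thermal = 3.21 mm.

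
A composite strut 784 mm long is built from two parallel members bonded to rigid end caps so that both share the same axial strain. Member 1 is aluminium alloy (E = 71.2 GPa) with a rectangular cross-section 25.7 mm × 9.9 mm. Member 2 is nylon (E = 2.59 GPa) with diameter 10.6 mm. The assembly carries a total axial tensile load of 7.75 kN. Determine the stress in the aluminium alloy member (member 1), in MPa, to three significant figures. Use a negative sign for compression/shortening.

30.1 MPa

A_1 = 254.4 mm².
A_2 = 88.25 mm².
Equal strain + equilibrium ⇒ each member carries load in proportion to AE: A₁E₁ = 18120000 N, A₂E₂ = 228600 N, ΣAE = 18340000 N.
σ₁ = P·E₁/ΣAE = 7750·71200/18340000 = 30.08 MPa.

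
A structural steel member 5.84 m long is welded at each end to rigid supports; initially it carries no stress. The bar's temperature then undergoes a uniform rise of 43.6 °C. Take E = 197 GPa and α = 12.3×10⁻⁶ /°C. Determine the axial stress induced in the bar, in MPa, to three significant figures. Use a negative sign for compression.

-106 MPa

Free thermal expansion αLΔT = 12.3e-6 · 5840 · 43.6 = 3.132 mm.
The walls impose strain ε = −(3.132)/5840 = -5.3628e-04; σ = Eε = 197000 · -5.3628e-04 = -105.6 MPa.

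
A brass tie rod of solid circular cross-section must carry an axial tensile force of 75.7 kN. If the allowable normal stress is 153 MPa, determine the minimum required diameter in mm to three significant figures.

25.1 mm

Required area A ≥ P/σ_allow = 75700/153 = 494.8 mm².
For a solid circular section, d ≥ √(4A/π) = 25.1 mm.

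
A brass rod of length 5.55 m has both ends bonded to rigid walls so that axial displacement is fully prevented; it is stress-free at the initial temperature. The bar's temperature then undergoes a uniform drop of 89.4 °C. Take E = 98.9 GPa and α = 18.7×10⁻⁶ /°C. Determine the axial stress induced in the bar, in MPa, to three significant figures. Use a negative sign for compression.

Free thermal expansion αLΔT = 18.7e-6 · 5550 · -89.4 = -9.278 mm.
The walls impose strain ε = −(-9.278)/5550 = 1.6718e-03; σ = Eε = 98900 · 1.6718e-03 = 165.3 MPa.

165 MPa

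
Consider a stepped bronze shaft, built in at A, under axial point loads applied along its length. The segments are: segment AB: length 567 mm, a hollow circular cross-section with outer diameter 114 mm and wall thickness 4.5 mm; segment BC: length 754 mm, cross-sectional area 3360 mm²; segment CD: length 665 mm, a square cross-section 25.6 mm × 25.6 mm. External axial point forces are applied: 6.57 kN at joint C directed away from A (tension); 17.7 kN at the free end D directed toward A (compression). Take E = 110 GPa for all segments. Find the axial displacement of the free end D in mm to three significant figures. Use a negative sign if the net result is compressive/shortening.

-0.223 mm

Internal axial forces (sectioning from the free end, tension +): N_CD = -17.7 kN, N_BC = -11.13 kN, N_AB = -11.13 kN.
A_AB = 1548 mm².
A_CD = 655.4 mm².
δ_AB = -11130·567/(1548·110000) = -0.03706 mm
δ_BC = -11130·754/(3360·110000) = -0.02271 mm
δ_CD = -17700·665/(655.4·110000) = -0.1633 mm
δ = Σδ_i = -0.223 mm.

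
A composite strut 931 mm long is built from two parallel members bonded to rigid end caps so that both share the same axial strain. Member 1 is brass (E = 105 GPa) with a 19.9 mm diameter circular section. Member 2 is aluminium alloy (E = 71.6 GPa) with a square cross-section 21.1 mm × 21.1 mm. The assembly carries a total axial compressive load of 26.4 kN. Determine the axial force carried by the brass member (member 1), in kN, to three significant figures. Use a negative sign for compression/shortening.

-13.4 kN

A_1 = 311 mm².
A_2 = 445.2 mm².
Equal strain + equilibrium ⇒ each member carries load in proportion to AE: A₁E₁ = 32660000 N, A₂E₂ = 31880000 N, ΣAE = 64530000 N.
F₁ = P·A₁E₁/ΣAE = -26400·32660000/64530000 = -13360 N.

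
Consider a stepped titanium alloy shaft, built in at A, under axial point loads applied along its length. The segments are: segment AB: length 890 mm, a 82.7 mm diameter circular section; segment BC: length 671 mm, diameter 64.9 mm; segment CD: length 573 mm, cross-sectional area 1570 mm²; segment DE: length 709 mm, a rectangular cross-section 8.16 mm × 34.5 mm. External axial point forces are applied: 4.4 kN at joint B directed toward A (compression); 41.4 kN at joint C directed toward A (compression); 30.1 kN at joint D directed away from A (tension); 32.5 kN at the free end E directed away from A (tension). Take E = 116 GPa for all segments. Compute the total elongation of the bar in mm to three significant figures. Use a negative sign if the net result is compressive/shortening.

0.964 mm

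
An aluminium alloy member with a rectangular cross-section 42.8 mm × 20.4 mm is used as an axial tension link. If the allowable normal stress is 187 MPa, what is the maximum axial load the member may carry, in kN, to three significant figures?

163 kN

A = 873.1 mm².
P_max = σ_allow · A = 187 · 873.1 = 163300 N = 163.3 kN.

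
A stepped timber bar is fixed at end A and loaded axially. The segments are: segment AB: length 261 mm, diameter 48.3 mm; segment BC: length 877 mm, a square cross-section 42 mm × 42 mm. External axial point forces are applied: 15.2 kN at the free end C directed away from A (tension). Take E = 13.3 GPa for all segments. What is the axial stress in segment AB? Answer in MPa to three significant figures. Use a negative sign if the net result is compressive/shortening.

Internal axial forces (sectioning from the free end, tension +): N_BC = 15.2 kN, N_AB = 15.2 kN.
A_AB = 1832 mm².
σ_AB = N_AB/A_AB = 15200/1832 = 8.296 MPa.

8.30 MPa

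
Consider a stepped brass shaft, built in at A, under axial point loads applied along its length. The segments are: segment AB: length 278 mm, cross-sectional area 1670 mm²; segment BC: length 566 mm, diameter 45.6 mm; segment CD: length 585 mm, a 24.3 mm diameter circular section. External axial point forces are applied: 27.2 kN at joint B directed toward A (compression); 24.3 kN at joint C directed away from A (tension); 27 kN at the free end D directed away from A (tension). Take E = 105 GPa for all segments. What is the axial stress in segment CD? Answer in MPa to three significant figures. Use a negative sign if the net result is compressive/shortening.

58.2 MPa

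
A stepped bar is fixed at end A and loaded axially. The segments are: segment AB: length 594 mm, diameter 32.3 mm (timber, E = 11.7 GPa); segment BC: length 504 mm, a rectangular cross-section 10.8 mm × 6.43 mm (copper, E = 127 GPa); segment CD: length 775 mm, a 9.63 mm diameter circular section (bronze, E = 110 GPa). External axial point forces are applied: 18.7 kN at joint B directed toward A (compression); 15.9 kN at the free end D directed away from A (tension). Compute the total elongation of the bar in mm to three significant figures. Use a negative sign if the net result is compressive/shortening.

2.27 mm

Internal axial forces (sectioning from the free end, tension +): N_CD = 15.9 kN, N_BC = 15.9 kN, N_AB = -2.8 kN.
A_AB = 819.4 mm².
A_BC = 69.44 mm².
A_CD = 72.84 mm².
δ_AB = -2800·594/(819.4·11700) = -0.1735 mm
δ_BC = 15900·504/(69.44·127000) = 0.9086 mm
δ_CD = 15900·775/(72.84·110000) = 1.538 mm
δ = Σδ_i = 2.273 mm.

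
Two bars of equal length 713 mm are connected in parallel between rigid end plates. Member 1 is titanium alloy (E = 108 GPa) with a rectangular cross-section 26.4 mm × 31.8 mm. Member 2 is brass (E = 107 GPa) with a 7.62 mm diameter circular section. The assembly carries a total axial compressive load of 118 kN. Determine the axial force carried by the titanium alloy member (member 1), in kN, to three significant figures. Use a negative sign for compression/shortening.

A_1 = 839.5 mm².
A_2 = 45.6 mm².
Equal strain + equilibrium ⇒ each member carries load in proportion to AE: A₁E₁ = 90670000 N, A₂E₂ = 4880000 N, ΣAE = 95550000 N.
F₁ = P·A₁E₁/ΣAE = -118000·90670000/95550000 = -112000 N.

-112 kN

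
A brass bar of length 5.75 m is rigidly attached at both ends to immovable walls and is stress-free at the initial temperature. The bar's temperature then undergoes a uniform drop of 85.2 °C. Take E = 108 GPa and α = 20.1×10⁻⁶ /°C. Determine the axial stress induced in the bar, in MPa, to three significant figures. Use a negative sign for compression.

185 MPa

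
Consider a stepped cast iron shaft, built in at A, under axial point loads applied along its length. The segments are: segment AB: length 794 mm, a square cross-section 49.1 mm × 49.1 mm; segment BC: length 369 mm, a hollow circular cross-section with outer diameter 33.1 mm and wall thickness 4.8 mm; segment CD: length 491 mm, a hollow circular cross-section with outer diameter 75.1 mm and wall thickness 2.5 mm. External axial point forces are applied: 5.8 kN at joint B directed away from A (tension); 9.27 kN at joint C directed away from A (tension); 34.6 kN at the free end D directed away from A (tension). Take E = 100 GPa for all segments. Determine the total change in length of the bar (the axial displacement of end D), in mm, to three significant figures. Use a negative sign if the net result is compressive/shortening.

Internal axial forces (sectioning from the free end, tension +): N_CD = 34.6 kN, N_BC = 43.87 kN, N_AB = 49.67 kN.
A_AB = 2411 mm².
A_BC = 426.8 mm².
A_CD = 570.2 mm².
δ_AB = 49670·794/(2411·100000) = 0.1636 mm
δ_BC = 43870·369/(426.8·100000) = 0.3793 mm
δ_CD = 34600·491/(570.2·100000) = 0.2979 mm
δ = Σδ_i = 0.8409 mm.

0.841 mm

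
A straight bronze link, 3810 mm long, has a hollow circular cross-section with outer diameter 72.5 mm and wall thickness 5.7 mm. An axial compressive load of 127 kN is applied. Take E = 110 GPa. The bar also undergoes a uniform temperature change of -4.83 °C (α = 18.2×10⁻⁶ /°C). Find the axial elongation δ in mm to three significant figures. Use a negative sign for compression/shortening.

A = 1196 mm².
δ_mech = NL/(AE) = -127000·3810/(1196·110000) = -3.677 mm.
δ_thermal = αLΔT = 18.2e-6·3810·-4.83 = -0.3349 mm.
δ = δ_mech + δ_thermal = -4.012 mm.

-4.01 mm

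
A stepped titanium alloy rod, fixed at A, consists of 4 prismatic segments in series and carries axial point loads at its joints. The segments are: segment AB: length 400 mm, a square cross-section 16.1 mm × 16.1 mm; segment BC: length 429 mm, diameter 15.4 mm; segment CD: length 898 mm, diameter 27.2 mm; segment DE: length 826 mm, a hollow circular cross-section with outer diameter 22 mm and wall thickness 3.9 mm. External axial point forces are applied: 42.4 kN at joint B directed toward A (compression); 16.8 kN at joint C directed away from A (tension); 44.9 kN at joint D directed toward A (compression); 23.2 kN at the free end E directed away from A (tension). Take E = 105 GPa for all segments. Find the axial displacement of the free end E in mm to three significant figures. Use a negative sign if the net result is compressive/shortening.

-0.299 mm

Internal axial forces (sectioning from the free end, tension +): N_DE = 23.2 kN, N_CD = -21.7 kN, N_BC = -4.9 kN, N_AB = -47.3 kN.
A_AB = 259.2 mm².
A_BC = 186.3 mm².
A_CD = 581.1 mm².
A_DE = 221.8 mm².
δ_AB = -47300·400/(259.2·105000) = -0.6952 mm
δ_BC = -4900·429/(186.3·105000) = -0.1075 mm
δ_CD = -21700·898/(581.1·105000) = -0.3194 mm
δ_DE = 23200·826/(221.8·105000) = 0.823 mm
δ = Σδ_i = -0.299 mm.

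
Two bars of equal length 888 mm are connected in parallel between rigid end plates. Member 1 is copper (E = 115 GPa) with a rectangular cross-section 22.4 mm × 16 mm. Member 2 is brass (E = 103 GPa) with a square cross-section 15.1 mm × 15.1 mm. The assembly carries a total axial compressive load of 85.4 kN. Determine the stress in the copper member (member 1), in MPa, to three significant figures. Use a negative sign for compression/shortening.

A_1 = 358.4 mm².
A_2 = 228 mm².
Equal strain + equilibrium ⇒ each member carries load in proportion to AE: A₁E₁ = 41220000 N, A₂E₂ = 23490000 N, ΣAE = 64700000 N.
σ₁ = P·E₁/ΣAE = -85400·115000/64700000 = -151.8 MPa.

-152 MPa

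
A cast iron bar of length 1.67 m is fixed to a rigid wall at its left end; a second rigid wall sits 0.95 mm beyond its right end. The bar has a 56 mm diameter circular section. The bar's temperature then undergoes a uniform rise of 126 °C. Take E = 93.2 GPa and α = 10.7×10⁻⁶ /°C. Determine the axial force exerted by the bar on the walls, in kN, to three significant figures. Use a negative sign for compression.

-179 kN

Free thermal expansion αLΔT = 10.7e-6 · 1670 · 126 = 2.251 mm.
The walls engage after the gap closes; constrained expansion = 2.251 − 0.95 = 1.301 mm.
The walls impose strain ε = −(1.301)/1670 = -7.7934e-04; σ = Eε = 93200 · -7.7934e-04 = -72.63 MPa.
Wall reaction R = σ·A = -72.63·2463 = -178900 N = -178.9 kN.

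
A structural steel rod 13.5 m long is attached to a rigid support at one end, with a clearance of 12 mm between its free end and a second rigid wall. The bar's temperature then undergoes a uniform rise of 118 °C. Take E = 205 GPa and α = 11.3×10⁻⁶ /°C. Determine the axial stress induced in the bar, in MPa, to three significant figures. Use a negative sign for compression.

Free thermal expansion αLΔT = 11.3e-6 · 13500 · 118 = 18 mm.
The walls engage after the gap closes; constrained expansion = 18 − 12 = 6.001 mm.
The walls impose strain ε = −(6.001)/13500 = -4.4451e-04; σ = Eε = 205000 · -4.4451e-04 = -91.12 MPa.

-91.1 MPa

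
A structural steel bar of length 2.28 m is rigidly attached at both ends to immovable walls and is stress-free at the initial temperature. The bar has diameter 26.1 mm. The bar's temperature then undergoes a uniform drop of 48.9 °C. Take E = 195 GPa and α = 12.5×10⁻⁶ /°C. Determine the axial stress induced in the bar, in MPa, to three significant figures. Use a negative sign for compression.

119 MPa

Free thermal expansion αLΔT = 12.5e-6 · 2280 · -48.9 = -1.394 mm.
The walls impose strain ε = −(-1.394)/2280 = 6.1125e-04; σ = Eε = 195000 · 6.1125e-04 = 119.2 MPa.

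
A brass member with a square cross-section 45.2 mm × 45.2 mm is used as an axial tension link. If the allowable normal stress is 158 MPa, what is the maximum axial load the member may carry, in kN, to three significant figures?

A = 2043 mm².
P_max = σ_allow · A = 158 · 2043 = 322800 N = 322.8 kN.

323 kN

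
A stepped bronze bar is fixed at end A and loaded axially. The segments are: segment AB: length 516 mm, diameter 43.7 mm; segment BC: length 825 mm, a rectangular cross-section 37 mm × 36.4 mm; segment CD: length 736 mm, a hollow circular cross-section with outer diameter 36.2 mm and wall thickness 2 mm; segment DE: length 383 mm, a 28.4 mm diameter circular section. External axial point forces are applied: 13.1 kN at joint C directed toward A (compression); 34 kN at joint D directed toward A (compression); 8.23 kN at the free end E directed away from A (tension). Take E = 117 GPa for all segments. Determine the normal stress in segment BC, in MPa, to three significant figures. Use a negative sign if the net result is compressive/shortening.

Internal axial forces (sectioning from the free end, tension +): N_DE = 8.23 kN, N_CD = -25.77 kN, N_BC = -38.87 kN, N_AB = -38.87 kN.
A_BC = 1347 mm².
σ_BC = N_BC/A_BC = -38870/1347 = -28.86 MPa.

-28.9 MPa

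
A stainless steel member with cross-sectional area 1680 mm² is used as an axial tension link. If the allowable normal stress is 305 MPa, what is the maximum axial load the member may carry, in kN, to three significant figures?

512 kN

P_max = σ_allow · A = 305 · 1680 = 512400 N = 512.4 kN.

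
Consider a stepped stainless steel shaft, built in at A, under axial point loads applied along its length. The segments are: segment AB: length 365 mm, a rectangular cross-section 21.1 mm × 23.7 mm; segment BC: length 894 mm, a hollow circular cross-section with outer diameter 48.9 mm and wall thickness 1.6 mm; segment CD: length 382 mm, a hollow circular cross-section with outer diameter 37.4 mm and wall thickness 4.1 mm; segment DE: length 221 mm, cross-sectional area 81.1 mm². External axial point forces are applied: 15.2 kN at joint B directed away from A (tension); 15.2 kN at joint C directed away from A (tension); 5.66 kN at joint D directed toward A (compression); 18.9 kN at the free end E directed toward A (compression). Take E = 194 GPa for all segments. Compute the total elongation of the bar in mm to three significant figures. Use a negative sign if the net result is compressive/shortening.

-0.538 mm

Internal axial forces (sectioning from the free end, tension +): N_DE = -18.9 kN, N_CD = -24.56 kN, N_BC = -9.36 kN, N_AB = 5.84 kN.
A_AB = 500.1 mm².
A_BC = 237.8 mm².
A_CD = 428.9 mm².
δ_AB = 5840·365/(500.1·194000) = 0.02197 mm
δ_BC = -9360·894/(237.8·194000) = -0.1814 mm
δ_CD = -24560·382/(428.9·194000) = -0.1127 mm
δ_DE = -18900·221/(81.1·194000) = -0.2655 mm
δ = Σδ_i = -0.5377 mm.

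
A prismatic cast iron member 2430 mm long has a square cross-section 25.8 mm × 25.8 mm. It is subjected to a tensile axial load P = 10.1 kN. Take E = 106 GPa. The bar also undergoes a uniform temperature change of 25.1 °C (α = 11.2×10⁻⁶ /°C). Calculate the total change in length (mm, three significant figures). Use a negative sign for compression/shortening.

A = 665.6 mm².
δ_mech = NL/(AE) = 10100·2430/(665.6·106000) = 0.3478 mm.
δ_thermal = αLΔT = 11.2e-6·2430·25.1 = 0.6831 mm.
δ = δ_mech + δ_thermal = 1.031 mm.

1.03 mm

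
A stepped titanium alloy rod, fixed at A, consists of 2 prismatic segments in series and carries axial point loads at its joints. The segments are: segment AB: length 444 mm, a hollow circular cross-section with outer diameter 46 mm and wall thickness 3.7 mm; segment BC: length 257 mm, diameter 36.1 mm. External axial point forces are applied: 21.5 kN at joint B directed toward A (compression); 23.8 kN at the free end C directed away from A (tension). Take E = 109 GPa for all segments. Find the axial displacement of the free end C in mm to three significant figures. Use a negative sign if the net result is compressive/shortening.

0.0739 mm

Internal axial forces (sectioning from the free end, tension +): N_BC = 23.8 kN, N_AB = 2.3 kN.
A_AB = 491.7 mm².
A_BC = 1024 mm².
δ_AB = 2300·444/(491.7·109000) = 0.01905 mm
δ_BC = 23800·257/(1024·109000) = 0.05483 mm
δ = Σδ_i = 0.07388 mm.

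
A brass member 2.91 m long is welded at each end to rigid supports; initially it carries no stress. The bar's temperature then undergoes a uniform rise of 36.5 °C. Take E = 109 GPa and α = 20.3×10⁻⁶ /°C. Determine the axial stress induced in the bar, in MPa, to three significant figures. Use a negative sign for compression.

Free thermal expansion αLΔT = 20.3e-6 · 2910 · 36.5 = 2.156 mm.
The walls impose strain ε = −(2.156)/2910 = -7.4095e-04; σ = Eε = 109000 · -7.4095e-04 = -80.76 MPa.

-80.8 MPa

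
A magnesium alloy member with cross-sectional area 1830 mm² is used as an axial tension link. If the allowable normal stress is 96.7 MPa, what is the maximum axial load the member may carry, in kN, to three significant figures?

177 kN

P_max = σ_allow · A = 96.7 · 1830 = 177000 N = 177 kN.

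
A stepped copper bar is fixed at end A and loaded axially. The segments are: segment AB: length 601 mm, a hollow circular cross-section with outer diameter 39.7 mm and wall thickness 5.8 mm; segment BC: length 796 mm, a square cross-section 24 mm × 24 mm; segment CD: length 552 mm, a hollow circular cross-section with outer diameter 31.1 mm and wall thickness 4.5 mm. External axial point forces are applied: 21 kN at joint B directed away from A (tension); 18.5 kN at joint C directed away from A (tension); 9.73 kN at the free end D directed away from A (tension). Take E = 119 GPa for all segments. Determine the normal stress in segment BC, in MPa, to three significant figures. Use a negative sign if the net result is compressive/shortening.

49.0 MPa

Internal axial forces (sectioning from the free end, tension +): N_CD = 9.73 kN, N_BC = 28.23 kN, N_AB = 49.23 kN.
A_BC = 576 mm².
σ_BC = N_BC/A_BC = 28230/576 = 49.01 MPa.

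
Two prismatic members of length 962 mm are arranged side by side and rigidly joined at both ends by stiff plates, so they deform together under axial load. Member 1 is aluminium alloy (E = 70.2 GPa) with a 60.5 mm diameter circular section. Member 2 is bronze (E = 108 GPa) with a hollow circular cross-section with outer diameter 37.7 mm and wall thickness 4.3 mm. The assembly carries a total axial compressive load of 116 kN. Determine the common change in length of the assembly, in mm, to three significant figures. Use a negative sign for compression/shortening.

A_1 = 2875 mm².
A_2 = 451.2 mm².
Equal strain + equilibrium ⇒ each member carries load in proportion to AE: A₁E₁ = 201800000 N, A₂E₂ = 48730000 N, ΣAE = 250500000 N.
δ = PL/ΣAE = -116000·962/250500000 = -0.4454 mm.

-0.445 mm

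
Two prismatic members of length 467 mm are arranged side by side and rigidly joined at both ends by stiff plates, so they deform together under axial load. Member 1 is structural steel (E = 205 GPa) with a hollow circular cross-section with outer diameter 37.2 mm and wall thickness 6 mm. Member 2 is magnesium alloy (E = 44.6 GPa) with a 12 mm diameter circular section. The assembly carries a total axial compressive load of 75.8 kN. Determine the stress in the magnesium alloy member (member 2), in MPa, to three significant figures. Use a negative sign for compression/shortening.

A_1 = 588.1 mm².
A_2 = 113.1 mm².
Equal strain + equilibrium ⇒ each member carries load in proportion to AE: A₁E₁ = 120600000 N, A₂E₂ = 5044000 N, ΣAE = 125600000 N.
σ₂ = P·E₂/ΣAE = -75800·44600/125600000 = -26.91 MPa.

-26.9 MPa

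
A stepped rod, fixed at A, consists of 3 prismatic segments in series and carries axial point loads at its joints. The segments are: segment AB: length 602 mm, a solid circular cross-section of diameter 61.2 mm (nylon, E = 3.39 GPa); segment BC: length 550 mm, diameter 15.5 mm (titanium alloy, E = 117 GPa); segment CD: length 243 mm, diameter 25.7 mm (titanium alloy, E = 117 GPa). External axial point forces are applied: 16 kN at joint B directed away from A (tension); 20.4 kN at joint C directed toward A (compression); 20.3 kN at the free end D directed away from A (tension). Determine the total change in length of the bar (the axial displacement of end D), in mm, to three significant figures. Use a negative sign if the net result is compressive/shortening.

Internal axial forces (sectioning from the free end, tension +): N_CD = 20.3 kN, N_BC = -0.1 kN, N_AB = 15.9 kN.
A_AB = 2942 mm².
A_BC = 188.7 mm².
A_CD = 518.7 mm².
δ_AB = 15900·602/(2942·3390) = 0.9598 mm
δ_BC = -100·550/(188.7·117000) = -0.002491 mm
δ_CD = 20300·243/(518.7·117000) = 0.08128 mm
δ = Σδ_i = 1.039 mm.

1.04 mm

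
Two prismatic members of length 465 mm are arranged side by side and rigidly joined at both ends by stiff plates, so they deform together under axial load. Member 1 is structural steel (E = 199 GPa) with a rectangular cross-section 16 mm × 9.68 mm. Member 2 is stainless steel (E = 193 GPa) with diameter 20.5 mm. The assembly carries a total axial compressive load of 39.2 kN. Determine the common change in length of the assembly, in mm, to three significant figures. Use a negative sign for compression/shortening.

A_1 = 154.9 mm².
A_2 = 330.1 mm².
Equal strain + equilibrium ⇒ each member carries load in proportion to AE: A₁E₁ = 30820000 N, A₂E₂ = 63700000 N, ΣAE = 94520000 N.
δ = PL/ΣAE = -39200·465/94520000 = -0.1928 mm.

-0.193 mm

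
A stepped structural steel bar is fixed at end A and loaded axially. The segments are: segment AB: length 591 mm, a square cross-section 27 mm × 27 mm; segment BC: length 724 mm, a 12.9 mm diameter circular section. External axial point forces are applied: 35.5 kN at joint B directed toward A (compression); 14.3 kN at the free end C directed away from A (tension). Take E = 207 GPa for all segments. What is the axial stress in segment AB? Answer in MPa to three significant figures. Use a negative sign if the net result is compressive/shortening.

Internal axial forces (sectioning from the free end, tension +): N_BC = 14.3 kN, N_AB = -21.2 kN.
A_AB = 729 mm².
σ_AB = N_AB/A_AB = -21200/729 = -29.08 MPa.

-29.1 MPa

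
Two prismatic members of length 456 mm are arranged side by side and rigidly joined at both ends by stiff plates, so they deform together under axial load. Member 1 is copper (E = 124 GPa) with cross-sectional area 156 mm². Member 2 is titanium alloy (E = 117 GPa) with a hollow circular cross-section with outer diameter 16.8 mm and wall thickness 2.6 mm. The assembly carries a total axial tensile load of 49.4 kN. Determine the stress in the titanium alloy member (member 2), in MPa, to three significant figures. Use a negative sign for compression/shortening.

A_2 = 116 mm².
Equal strain + equilibrium ⇒ each member carries load in proportion to AE: A₁E₁ = 19340000 N, A₂E₂ = 13570000 N, ΣAE = 32910000 N.
σ₂ = P·E₂/ΣAE = 49400·117000/32910000 = 175.6 MPa.

176 MPa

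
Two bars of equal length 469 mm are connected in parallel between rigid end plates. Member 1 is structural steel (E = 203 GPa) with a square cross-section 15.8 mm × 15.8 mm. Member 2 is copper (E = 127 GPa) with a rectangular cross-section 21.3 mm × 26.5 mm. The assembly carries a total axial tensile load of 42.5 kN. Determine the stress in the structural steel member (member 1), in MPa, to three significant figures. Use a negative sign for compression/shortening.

70.5 MPa

A_1 = 249.6 mm².
A_2 = 564.5 mm².
Equal strain + equilibrium ⇒ each member carries load in proportion to AE: A₁E₁ = 50680000 N, A₂E₂ = 71690000 N, ΣAE = 122400000 N.
σ₁ = P·E₁/ΣAE = 42500·203000/122400000 = 70.51 MPa.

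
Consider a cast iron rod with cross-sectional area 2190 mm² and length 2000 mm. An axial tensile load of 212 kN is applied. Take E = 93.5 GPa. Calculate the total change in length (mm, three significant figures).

δ_mech = NL/(AE) = 212000·2000/(2190·93500) = 2.071 mm.

2.07 mm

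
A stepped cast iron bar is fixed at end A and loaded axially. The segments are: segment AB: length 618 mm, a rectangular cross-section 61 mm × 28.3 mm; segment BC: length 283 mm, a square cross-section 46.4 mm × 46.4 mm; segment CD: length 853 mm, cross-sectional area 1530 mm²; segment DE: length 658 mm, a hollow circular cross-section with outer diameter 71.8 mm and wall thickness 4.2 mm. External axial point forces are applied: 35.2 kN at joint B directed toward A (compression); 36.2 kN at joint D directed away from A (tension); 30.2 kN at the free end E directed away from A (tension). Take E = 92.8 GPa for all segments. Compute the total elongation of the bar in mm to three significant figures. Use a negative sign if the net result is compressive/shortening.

Internal axial forces (sectioning from the free end, tension +): N_DE = 30.2 kN, N_CD = 66.4 kN, N_BC = 66.4 kN, N_AB = 31.2 kN.
A_AB = 1726 mm².
A_BC = 2153 mm².
A_DE = 892 mm².
δ_AB = 31200·618/(1726·92800) = 0.1204 mm
δ_BC = 66400·283/(2153·92800) = 0.09405 mm
δ_CD = 66400·853/(1530·92800) = 0.3989 mm
δ_DE = 30200·658/(892·92800) = 0.2401 mm
δ = Σδ_i = 0.8534 mm.

0.853 mm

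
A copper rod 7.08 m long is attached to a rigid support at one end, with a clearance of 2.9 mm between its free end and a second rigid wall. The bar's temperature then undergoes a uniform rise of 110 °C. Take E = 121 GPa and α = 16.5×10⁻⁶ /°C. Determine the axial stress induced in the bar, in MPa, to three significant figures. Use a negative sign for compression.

Free thermal expansion αLΔT = 16.5e-6 · 7080 · 110 = 12.85 mm.
The walls engage after the gap closes; constrained expansion = 12.85 − 2.9 = 9.95 mm.
The walls impose strain ε = −(9.95)/7080 = -1.4054e-03; σ = Eε = 121000 · -1.4054e-03 = -170.1 MPa.

-170 MPa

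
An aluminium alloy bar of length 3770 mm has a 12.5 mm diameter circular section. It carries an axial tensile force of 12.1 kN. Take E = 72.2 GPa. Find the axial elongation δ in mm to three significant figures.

5.15 mm

A = 122.7 mm².
δ_mech = NL/(AE) = 12100·3770/(122.7·72200) = 5.148 mm.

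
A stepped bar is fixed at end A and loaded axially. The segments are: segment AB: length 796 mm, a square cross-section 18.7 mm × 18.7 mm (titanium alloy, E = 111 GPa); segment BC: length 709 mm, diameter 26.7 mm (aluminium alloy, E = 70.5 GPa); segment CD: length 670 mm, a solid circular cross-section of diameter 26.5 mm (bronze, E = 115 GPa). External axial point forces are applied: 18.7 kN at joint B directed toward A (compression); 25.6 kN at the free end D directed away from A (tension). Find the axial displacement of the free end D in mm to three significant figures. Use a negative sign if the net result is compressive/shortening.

0.872 mm

Internal axial forces (sectioning from the free end, tension +): N_CD = 25.6 kN, N_BC = 25.6 kN, N_AB = 6.9 kN.
A_AB = 349.7 mm².
A_BC = 559.9 mm².
A_CD = 551.5 mm².
δ_AB = 6900·796/(349.7·111000) = 0.1415 mm
δ_BC = 25600·709/(559.9·70500) = 0.4598 mm
δ_CD = 25600·670/(551.5·115000) = 0.2704 mm
δ = Σδ_i = 0.8717 mm.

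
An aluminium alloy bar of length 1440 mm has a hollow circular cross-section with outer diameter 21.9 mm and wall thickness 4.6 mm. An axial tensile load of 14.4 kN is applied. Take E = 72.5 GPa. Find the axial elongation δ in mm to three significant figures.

1.14 mm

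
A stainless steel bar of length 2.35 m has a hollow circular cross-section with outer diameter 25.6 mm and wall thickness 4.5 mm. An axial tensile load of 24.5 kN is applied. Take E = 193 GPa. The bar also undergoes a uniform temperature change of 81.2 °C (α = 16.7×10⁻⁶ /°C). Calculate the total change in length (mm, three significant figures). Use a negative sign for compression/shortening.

A = 298.3 mm².
δ_mech = NL/(AE) = 24500·2350/(298.3·193000) = 1 mm.
δ_thermal = αLΔT = 16.7e-6·2350·81.2 = 3.187 mm.
δ = δ_mech + δ_thermal = 4.187 mm.

4.19 mm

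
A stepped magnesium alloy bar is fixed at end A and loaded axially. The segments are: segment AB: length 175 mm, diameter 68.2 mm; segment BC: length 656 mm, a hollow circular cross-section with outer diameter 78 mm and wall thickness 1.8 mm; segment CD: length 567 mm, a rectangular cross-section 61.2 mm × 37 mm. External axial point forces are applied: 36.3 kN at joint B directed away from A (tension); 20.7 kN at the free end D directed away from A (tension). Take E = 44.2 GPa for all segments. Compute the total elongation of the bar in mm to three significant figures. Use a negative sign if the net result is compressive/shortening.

Internal axial forces (sectioning from the free end, tension +): N_CD = 20.7 kN, N_BC = 20.7 kN, N_AB = 57 kN.
A_AB = 3653 mm².
A_BC = 430.9 mm².
A_CD = 2264 mm².
δ_AB = 57000·175/(3653·44200) = 0.06178 mm
δ_BC = 20700·656/(430.9·44200) = 0.713 mm
δ_CD = 20700·567/(2264·44200) = 0.1173 mm
δ = Σδ_i = 0.892 mm.

0.892 mm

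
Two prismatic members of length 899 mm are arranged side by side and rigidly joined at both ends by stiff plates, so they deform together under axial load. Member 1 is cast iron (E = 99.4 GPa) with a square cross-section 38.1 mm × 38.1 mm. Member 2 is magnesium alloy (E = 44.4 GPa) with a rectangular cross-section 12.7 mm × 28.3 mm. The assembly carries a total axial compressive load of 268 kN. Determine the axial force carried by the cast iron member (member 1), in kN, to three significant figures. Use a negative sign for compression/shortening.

-241 kN

A_1 = 1452 mm².
A_2 = 359.4 mm².
Equal strain + equilibrium ⇒ each member carries load in proportion to AE: A₁E₁ = 144300000 N, A₂E₂ = 15960000 N, ΣAE = 160200000 N.
F₁ = P·A₁E₁/ΣAE = -268000·144300000/160200000 = -241300 N.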